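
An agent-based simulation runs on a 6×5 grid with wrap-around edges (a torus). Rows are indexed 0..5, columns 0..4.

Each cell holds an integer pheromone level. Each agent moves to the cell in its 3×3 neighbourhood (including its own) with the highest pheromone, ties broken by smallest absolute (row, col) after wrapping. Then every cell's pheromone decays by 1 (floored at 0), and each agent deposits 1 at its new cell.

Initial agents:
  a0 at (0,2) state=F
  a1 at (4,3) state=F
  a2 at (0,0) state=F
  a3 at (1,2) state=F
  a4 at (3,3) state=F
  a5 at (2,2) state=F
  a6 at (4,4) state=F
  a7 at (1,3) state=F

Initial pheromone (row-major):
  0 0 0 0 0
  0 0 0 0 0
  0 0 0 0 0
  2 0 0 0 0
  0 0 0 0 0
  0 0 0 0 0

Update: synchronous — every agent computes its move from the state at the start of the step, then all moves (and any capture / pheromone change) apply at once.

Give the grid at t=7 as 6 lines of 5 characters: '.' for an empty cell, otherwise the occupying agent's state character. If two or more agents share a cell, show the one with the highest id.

.F...
.....
.....
F....
.....
.....

t=1: a0@(0,1) a1@(3,2) a2@(0,0) a3@(0,1) a4@(2,2) a5@(1,1) a6@(3,0) a7@(0,2) | pheromone: 1 2 1 0 0 / 0 1 0 0 0 / 0 0 1 0 0 / 2 0 1 0 0 / 0 0 0 0 0 / 0 0 0 0 0
t=2: a0@(0,1) a1@(2,2) a2@(0,1) a3@(0,1) a4@(1,1) a5@(0,1) a6@(3,0) a7@(0,1) | pheromone: 0 6 0 0 0 / 0 1 0 0 0 / 0 0 1 0 0 / 2 0 0 0 0 / 0 0 0 0 0 / 0 0 0 0 0
t=3: a0@(0,1) a1@(1,1) a2@(0,1) a3@(0,1) a4@(0,1) a5@(0,1) a6@(3,0) a7@(0,1) | pheromone: 0 11 0 0 0 / 0 1 0 0 0 / 0 0 0 0 0 / 2 0 0 0 0 / 0 0 0 0 0 / 0 0 0 0 0
t=4: a0@(0,1) a1@(0,1) a2@(0,1) a3@(0,1) a4@(0,1) a5@(0,1) a6@(3,0) a7@(0,1) | pheromone: 0 17 0 0 0 / 0 0 0 0 0 / 0 0 0 0 0 / 2 0 0 0 0 / 0 0 0 0 0 / 0 0 0 0 0
t=5: a0@(0,1) a1@(0,1) a2@(0,1) a3@(0,1) a4@(0,1) a5@(0,1) a6@(3,0) a7@(0,1) | pheromone: 0 23 0 0 0 / 0 0 0 0 0 / 0 0 0 0 0 / 2 0 0 0 0 / 0 0 0 0 0 / 0 0 0 0 0
t=6: a0@(0,1) a1@(0,1) a2@(0,1) a3@(0,1) a4@(0,1) a5@(0,1) a6@(3,0) a7@(0,1) | pheromone: 0 29 0 0 0 / 0 0 0 0 0 / 0 0 0 0 0 / 2 0 0 0 0 / 0 0 0 0 0 / 0 0 0 0 0
t=7: a0@(0,1) a1@(0,1) a2@(0,1) a3@(0,1) a4@(0,1) a5@(0,1) a6@(3,0) a7@(0,1) | pheromone: 0 35 0 0 0 / 0 0 0 0 0 / 0 0 0 0 0 / 2 0 0 0 0 / 0 0 0 0 0 / 0 0 0 0 0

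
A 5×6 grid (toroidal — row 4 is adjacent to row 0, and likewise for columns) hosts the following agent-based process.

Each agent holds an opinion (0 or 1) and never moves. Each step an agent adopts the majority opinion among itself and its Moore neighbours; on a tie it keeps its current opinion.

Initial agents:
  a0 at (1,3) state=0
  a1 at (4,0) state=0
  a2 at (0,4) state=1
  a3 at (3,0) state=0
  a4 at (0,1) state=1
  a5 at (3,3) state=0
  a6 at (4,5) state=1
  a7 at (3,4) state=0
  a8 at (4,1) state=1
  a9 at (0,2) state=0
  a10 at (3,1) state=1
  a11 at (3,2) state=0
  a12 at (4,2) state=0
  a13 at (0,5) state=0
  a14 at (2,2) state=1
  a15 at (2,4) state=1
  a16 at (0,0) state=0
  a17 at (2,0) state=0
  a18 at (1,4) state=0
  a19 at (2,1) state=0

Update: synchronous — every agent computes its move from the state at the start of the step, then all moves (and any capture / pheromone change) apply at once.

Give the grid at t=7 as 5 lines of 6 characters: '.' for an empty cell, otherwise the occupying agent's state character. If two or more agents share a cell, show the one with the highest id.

t=1: a0@(1,3):0 a1@(4,0):0 a2@(0,4):0 a3@(3,0):0 a4@(0,1):0 a5@(3,3):0 a6@(4,5):0 a7@(3,4):0 a8@(4,1):0 a9@(0,2):0 a10@(3,1):0 a11@(3,2):0 a12@(4,2):0 a13@(0,5):0 a14@(2,2):0 a15@(2,4):0 a16@(0,0):0 a17@(2,0):0 a18@(1,4):0 a19@(2,1):0
t=2: (unchanged — steady state)

000.00
...00.
000.0.
00000.
000..0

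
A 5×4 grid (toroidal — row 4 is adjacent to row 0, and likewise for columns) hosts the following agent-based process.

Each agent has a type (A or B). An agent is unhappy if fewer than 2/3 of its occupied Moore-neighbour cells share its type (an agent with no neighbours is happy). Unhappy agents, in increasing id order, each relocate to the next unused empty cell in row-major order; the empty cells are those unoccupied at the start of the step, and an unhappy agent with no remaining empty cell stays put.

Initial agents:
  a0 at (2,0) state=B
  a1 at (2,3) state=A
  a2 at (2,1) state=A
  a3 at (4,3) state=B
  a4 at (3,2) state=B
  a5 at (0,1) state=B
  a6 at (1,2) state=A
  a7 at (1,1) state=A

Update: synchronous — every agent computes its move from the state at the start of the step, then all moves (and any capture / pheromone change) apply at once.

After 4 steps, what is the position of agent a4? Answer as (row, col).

(3, 0)

t=1: a0@(0,0):B a1@(0,2):A a2@(0,3):A a3@(4,3):B a4@(1,0):B a5@(1,3):B a6@(1,2):A a7@(2,2):A
t=2: a0@(0,0):B a1@(0,1):A a2@(1,1):A a3@(2,0):B a4@(1,0):B a5@(2,1):B a6@(1,2):A a7@(2,3):A
t=3: a0@(0,2):B a1@(0,3):A a2@(1,3):A a3@(2,2):B a4@(3,0):B a5@(3,1):B a6@(1,2):A a7@(3,2):A
t=4: a0@(0,0):B a1@(0,3):A a2@(0,1):A a3@(1,0):B a4@(3,0):B a5@(3,1):B a6@(1,1):A a7@(2,0):A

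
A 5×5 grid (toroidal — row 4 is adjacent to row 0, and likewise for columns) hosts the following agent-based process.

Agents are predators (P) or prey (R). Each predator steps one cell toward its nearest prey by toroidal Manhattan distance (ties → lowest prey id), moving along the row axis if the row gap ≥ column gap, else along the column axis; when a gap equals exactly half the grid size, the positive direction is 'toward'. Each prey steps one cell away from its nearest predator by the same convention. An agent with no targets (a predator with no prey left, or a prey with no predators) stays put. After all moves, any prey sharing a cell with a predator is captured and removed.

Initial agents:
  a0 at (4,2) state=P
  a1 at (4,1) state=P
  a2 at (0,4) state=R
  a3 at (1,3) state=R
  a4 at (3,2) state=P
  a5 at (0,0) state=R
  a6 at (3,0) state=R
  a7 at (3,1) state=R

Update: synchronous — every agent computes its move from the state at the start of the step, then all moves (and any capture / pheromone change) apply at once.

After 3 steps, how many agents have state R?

t=1: a0@(3,2):P a1@(3,1):P a2@(0,0):R a3@(2,3):R a4@(3,1):P a5@(1,0):R a6@(2,0):R a7@(2,1):R
t=2: a0@(2,2):P a1@(2,1):P a2@(1,0):R a3@(1,3):R a4@(2,1):P a5@(0,0):R a6@(1,0):R a7@(1,1):R
t=3: a0@(1,2):P a1@(1,1):P a2@(0,0):R a3@(0,3):R a4@(1,1):P a5@(4,0):R a6@(0,0):R a7@(0,1):R

5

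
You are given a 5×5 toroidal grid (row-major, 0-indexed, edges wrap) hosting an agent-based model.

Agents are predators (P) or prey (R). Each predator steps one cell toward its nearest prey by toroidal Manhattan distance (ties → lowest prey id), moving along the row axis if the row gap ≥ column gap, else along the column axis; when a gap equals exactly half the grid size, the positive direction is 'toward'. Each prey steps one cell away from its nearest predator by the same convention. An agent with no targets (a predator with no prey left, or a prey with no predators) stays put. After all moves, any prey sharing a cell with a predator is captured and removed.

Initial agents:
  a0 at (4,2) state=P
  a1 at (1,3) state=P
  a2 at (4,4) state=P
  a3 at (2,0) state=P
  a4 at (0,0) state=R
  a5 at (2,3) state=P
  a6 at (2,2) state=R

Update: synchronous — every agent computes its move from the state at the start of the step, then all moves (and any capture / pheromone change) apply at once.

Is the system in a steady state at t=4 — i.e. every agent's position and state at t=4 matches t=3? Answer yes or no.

yes

t=1: a0@(3,2):P a1@(2,3):P a2@(0,4):P a3@(1,0):P a5@(2,2):P a6@(2,1):R
t=2: a0@(2,2):P a1@(2,2):P a2@(1,4):P a3@(2,0):P a5@(2,1):P
t=3: (unchanged — steady state)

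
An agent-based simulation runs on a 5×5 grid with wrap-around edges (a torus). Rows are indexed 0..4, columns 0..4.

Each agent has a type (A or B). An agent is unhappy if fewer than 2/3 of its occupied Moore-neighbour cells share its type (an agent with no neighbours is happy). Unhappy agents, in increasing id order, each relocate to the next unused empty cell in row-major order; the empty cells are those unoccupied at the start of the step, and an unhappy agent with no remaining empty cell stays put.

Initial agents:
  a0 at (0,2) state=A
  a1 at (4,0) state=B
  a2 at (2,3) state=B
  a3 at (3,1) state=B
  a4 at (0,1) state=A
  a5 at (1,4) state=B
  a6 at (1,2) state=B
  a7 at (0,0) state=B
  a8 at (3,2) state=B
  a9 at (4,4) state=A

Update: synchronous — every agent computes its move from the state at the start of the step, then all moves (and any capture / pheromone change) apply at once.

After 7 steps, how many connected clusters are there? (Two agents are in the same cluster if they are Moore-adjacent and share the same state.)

4

t=1: a0@(0,3):A a1@(0,4):B a2@(2,3):B a3@(3,1):B a4@(1,0):A a5@(1,4):B a6@(1,1):B a7@(1,3):B a8@(3,2):B a9@(2,0):A
t=2: a0@(0,0):A a1@(0,1):B a2@(2,3):B a3@(0,2):B a4@(1,2):A a5@(2,1):B a6@(2,2):B a7@(1,3):B a8@(3,2):B a9@(2,4):A
t=3: a0@(0,3):A a1@(0,4):B a2@(1,0):B a3@(0,2):B a4@(1,1):A a5@(2,1):B a6@(2,2):B a7@(1,4):B a8@(3,2):B a9@(2,0):A
t=4: a0@(0,0):A a1@(0,4):B a2@(0,1):B a3@(1,2):B a4@(1,3):A a5@(2,3):B a6@(2,2):B a7@(2,4):B a8@(3,2):B a9@(3,0):A
t=5: a0@(0,2):A a1@(0,3):B a2@(1,0):B a3@(1,2):B a4@(1,1):A a5@(2,3):B a6@(2,2):B a7@(1,4):B a8@(3,2):B a9@(2,0):A
t=6: a0@(0,0):A a1@(0,3):B a2@(0,1):B a3@(0,4):B a4@(1,3):A a5@(2,3):B a6@(2,2):B a7@(1,4):B a8@(3,2):B a9@(2,1):A
t=7: a0@(0,2):A a1@(0,3):B a2@(1,0):B a3@(1,1):B a4@(1,2):A a5@(2,3):B a6@(2,0):B a7@(2,4):B a8@(3,2):B a9@(3,0):A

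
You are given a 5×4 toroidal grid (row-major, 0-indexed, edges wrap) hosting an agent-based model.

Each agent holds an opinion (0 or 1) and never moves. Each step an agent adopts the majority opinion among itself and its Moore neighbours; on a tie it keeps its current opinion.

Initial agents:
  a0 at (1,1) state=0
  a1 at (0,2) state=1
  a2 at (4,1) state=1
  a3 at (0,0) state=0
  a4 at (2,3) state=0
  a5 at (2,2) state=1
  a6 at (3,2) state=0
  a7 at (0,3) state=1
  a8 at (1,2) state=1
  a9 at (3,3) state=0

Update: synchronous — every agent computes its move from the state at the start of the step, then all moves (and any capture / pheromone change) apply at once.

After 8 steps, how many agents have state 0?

4

t=1: a0@(1,1):1 a1@(0,2):1 a2@(4,1):1 a3@(0,0):0 a4@(2,3):0 a5@(2,2):0 a6@(3,2):0 a7@(0,3):1 a8@(1,2):1 a9@(3,3):0
t=2: a0@(1,1):1 a1@(0,2):1 a2@(4,1):1 a3@(0,0):1 a4@(2,3):0 a5@(2,2):0 a6@(3,2):0 a7@(0,3):1 a8@(1,2):1 a9@(3,3):0
t=3: (unchanged — steady state)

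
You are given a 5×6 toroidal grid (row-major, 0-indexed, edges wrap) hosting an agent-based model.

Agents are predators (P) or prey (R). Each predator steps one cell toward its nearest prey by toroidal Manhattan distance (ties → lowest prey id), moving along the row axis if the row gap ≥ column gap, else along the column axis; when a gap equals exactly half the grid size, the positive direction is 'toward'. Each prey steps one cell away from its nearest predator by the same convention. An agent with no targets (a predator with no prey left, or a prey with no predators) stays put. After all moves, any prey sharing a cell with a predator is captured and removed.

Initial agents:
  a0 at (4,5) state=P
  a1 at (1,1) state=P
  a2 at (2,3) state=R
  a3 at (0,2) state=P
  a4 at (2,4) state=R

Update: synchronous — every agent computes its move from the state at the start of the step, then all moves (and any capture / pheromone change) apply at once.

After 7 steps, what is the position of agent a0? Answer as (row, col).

(2, 5)

t=1: a0@(3,5):P a1@(1,2):P a2@(2,4):R a3@(1,2):P a4@(1,4):R
t=2: a0@(2,5):P a1@(1,3):P a2@(1,4):R a3@(1,3):P a4@(1,5):R
t=3: a0@(1,5):P a1@(1,4):P a3@(1,4):P a4@(0,5):R
t=4: a0@(0,5):P a1@(0,4):P a3@(0,4):P a4@(4,5):R
t=5: a0@(4,5):P a1@(4,4):P a3@(4,4):P a4@(3,5):R
t=6: a0@(3,5):P a1@(3,4):P a3@(3,4):P a4@(2,5):R
t=7: a0@(2,5):P a1@(2,4):P a3@(2,4):P a4@(1,5):R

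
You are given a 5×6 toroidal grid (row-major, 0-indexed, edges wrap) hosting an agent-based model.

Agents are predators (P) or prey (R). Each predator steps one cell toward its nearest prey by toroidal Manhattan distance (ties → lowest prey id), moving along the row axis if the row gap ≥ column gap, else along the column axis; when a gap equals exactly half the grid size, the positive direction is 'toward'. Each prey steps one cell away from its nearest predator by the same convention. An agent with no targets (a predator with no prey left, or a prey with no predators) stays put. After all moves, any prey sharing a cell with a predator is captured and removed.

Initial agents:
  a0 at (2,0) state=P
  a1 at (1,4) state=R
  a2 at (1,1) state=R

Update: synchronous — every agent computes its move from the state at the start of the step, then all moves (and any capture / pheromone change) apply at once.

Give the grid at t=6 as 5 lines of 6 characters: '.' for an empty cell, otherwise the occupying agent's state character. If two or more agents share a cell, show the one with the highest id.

t=1: a0@(1,0):P a1@(1,3):R a2@(0,1):R
t=2: a0@(0,0):P a1@(1,2):R a2@(4,1):R
t=3: a0@(4,0):P a1@(1,3):R a2@(3,1):R
t=4: a0@(3,0):P a1@(1,2):R a2@(2,1):R
t=5: a0@(2,0):P a1@(0,2):R a2@(1,1):R
t=6: a0@(1,0):P a1@(4,2):R a2@(0,1):R

.R....
P.....
......
......
..R...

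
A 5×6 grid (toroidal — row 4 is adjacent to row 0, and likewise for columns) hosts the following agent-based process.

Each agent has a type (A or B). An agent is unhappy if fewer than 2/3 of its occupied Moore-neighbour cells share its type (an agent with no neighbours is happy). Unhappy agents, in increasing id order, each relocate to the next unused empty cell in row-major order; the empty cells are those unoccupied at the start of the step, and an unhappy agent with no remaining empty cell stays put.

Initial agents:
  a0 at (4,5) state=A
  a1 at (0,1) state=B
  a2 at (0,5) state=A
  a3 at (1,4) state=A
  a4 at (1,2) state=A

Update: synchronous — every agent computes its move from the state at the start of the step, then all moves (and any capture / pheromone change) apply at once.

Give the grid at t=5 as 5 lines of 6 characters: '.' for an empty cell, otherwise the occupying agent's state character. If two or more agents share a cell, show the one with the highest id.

AB...A
AA....
......
......
......

t=1: a0@(4,5):A a1@(0,0):B a2@(0,5):A a3@(1,4):A a4@(0,2):A
t=2: a0@(0,1):A a1@(0,3):B a2@(0,5):A a3@(1,4):A a4@(0,2):A
t=3: a0@(0,1):A a1@(0,0):B a2@(0,5):A a3@(0,4):A a4@(1,0):A
t=4: a0@(0,2):A a1@(0,3):B a2@(0,5):A a3@(0,4):A a4@(1,0):A
t=5: a0@(0,0):A a1@(0,1):B a2@(0,5):A a3@(1,1):A a4@(1,0):A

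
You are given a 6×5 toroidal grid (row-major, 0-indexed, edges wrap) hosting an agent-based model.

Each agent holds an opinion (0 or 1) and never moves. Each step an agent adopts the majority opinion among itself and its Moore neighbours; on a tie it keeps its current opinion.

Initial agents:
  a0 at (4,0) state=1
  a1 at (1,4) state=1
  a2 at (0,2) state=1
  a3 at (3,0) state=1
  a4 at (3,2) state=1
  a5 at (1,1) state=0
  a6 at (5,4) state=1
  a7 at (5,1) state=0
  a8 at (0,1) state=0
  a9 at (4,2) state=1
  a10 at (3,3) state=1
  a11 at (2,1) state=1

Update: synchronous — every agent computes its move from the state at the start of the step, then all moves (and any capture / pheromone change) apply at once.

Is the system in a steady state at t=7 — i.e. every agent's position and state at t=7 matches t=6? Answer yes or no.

yes

t=1: a0@(4,0):1 a1@(1,4):1 a2@(0,2):0 a3@(3,0):1 a4@(3,2):1 a5@(1,1):0 a6@(5,4):1 a7@(5,1):1 a8@(0,1):0 a9@(4,2):1 a10@(3,3):1 a11@(2,1):1
t=2: (unchanged — steady state)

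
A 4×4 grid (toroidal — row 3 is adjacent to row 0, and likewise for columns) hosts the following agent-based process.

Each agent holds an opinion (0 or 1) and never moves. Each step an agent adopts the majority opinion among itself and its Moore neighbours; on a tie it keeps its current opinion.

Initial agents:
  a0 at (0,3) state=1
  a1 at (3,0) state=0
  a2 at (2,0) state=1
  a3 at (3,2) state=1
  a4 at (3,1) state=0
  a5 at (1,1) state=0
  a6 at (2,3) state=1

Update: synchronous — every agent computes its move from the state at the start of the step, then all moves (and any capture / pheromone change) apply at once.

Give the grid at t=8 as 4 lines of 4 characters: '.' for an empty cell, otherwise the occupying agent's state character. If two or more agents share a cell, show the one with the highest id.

t=1: a0@(0,3):1 a1@(3,0):1 a2@(2,0):0 a3@(3,2):1 a4@(3,1):0 a5@(1,1):0 a6@(2,3):1
t=2: (unchanged — steady state)

...1
.0..
0..1
101.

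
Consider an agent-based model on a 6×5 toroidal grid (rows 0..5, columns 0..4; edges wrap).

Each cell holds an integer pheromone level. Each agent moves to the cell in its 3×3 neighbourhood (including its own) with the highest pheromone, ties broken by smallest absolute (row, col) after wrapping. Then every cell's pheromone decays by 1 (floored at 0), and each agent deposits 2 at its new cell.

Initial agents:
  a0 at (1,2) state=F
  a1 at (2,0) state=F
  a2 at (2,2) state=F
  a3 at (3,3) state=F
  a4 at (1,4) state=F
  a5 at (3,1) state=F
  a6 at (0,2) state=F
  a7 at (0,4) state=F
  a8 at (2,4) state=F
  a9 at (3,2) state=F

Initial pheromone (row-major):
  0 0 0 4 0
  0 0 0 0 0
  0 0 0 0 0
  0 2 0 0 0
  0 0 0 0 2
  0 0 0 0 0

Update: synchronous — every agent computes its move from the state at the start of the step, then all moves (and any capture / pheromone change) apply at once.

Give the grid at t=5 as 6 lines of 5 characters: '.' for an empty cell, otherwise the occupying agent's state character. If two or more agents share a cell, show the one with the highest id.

t=1: a0@(0,3) a1@(3,1) a2@(3,1) a3@(4,4) a4@(0,3) a5@(3,1) a6@(0,3) a7@(0,3) a8@(1,0) a9@(3,1) | pheromone: 0 0 0 11 0 / 2 0 0 0 0 / 0 0 0 0 0 / 0 9 0 0 0 / 0 0 0 0 3 / 0 0 0 0 0
t=2: a0@(0,3) a1@(3,1) a2@(3,1) a3@(4,4) a4@(0,3) a5@(3,1) a6@(0,3) a7@(0,3) a8@(1,0) a9@(3,1) | pheromone: 0 0 0 18 0 / 3 0 0 0 0 / 0 0 0 0 0 / 0 16 0 0 0 / 0 0 0 0 4 / 0 0 0 0 0
t=3: a0@(0,3) a1@(3,1) a2@(3,1) a3@(4,4) a4@(0,3) a5@(3,1) a6@(0,3) a7@(0,3) a8@(1,0) a9@(3,1) | pheromone: 0 0 0 25 0 / 4 0 0 0 0 / 0 0 0 0 0 / 0 23 0 0 0 / 0 0 0 0 5 / 0 0 0 0 0
t=4: a0@(0,3) a1@(3,1) a2@(3,1) a3@(4,4) a4@(0,3) a5@(3,1) a6@(0,3) a7@(0,3) a8@(1,0) a9@(3,1) | pheromone: 0 0 0 32 0 / 5 0 0 0 0 / 0 0 0 0 0 / 0 30 0 0 0 / 0 0 0 0 6 / 0 0 0 0 0
t=5: a0@(0,3) a1@(3,1) a2@(3,1) a3@(4,4) a4@(0,3) a5@(3,1) a6@(0,3) a7@(0,3) a8@(1,0) a9@(3,1) | pheromone: 0 0 0 39 0 / 6 0 0 0 0 / 0 0 0 0 0 / 0 37 0 0 0 / 0 0 0 0 7 / 0 0 0 0 0

...F.
F....
.....
.F...
....F
.....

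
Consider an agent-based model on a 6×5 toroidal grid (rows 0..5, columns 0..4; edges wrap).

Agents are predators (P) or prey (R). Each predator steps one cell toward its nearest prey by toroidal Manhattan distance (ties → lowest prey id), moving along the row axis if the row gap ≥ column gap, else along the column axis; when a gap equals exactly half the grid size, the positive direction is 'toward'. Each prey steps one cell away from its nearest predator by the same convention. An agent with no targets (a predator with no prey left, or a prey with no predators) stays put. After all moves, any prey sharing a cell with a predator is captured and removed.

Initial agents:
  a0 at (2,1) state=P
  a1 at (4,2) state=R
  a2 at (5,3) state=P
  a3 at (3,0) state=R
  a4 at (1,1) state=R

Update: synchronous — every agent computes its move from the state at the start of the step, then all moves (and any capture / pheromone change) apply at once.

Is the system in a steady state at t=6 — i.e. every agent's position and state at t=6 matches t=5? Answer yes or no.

t=1: a0@(1,1):P a1@(3,2):R a2@(4,3):P a3@(4,0):R a4@(0,1):R
t=2: a0@(0,1):P a1@(2,2):R a2@(3,3):P a3@(4,1):R a4@(5,1):R
t=3: a0@(5,1):P a1@(1,2):R a2@(2,3):P a3@(3,1):R a4@(4,1):R
t=4: a0@(4,1):P a1@(0,2):R a2@(1,3):P a3@(2,1):R a4@(3,1):R
t=5: a0@(3,1):P a1@(5,2):R a2@(0,3):P a3@(1,1):R a4@(2,1):R
t=6: a0@(2,1):P a1@(4,2):R a2@(5,3):P a3@(0,1):R a4@(1,1):R

no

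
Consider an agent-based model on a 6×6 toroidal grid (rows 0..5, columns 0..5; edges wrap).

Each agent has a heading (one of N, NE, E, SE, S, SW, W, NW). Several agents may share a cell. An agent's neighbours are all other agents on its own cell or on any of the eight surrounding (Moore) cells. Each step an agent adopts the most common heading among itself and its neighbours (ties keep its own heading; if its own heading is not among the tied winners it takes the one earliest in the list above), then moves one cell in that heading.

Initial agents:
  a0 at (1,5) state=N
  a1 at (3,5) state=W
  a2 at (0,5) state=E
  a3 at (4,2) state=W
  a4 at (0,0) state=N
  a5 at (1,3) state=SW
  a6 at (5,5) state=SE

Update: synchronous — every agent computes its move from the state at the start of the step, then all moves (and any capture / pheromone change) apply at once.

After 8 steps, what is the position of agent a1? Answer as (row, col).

t=1: a0@(0,5):N a1@(3,4):W a2@(5,5):N a3@(4,1):W a4@(5,0):N a5@(2,2):SW a6@(0,0):SE
t=2: a0@(5,5):N a1@(3,3):W a2@(4,5):N a3@(4,0):W a4@(4,0):N a5@(3,1):SW a6@(5,0):N
t=3: a0@(4,5):N a1@(3,2):W a2@(3,5):N a3@(3,0):N a4@(3,0):N a5@(4,0):SW a6@(4,0):N
t=4: a0@(3,5):N a1@(3,1):W a2@(2,5):N a3@(2,0):N a4@(2,0):N a5@(3,0):N a6@(3,0):N
t=5: a0@(2,5):N a1@(2,1):N a2@(1,5):N a3@(1,0):N a4@(1,0):N a5@(2,0):N a6@(2,0):N
t=6: a0@(1,5):N a1@(1,1):N a2@(0,5):N a3@(0,0):N a4@(0,0):N a5@(1,0):N a6@(1,0):N
t=7: a0@(0,5):N a1@(0,1):N a2@(5,5):N a3@(5,0):N a4@(5,0):N a5@(0,0):N a6@(0,0):N
t=8: a0@(5,5):N a1@(5,1):N a2@(4,5):N a3@(4,0):N a4@(4,0):N a5@(5,0):N a6@(5,0):N

(5, 1)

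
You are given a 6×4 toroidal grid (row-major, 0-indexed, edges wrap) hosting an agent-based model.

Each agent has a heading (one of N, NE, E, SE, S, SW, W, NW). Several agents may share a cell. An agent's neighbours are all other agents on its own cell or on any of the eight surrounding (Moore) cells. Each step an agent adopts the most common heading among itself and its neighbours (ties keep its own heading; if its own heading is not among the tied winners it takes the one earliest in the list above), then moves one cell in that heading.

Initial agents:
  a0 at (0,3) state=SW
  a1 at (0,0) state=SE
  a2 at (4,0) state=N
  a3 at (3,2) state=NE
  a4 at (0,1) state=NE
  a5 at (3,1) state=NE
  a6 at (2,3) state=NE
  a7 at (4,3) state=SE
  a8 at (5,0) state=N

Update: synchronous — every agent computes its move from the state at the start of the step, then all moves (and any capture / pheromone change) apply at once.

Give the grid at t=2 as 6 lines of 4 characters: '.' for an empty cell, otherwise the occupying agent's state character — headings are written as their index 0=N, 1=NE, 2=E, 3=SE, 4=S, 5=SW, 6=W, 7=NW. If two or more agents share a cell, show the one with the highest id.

.111
1..1
0..0
0...
...1
....

t=1: a0@(1,2):SW a1@(1,1):SE a2@(3,0):N a3@(2,3):NE a4@(5,2):NE a5@(2,2):NE a6@(1,0):NE a7@(3,3):N a8@(4,0):N
t=2: a0@(0,3):NE a1@(0,2):NE a2@(2,0):N a3@(1,0):NE a4@(4,3):NE a5@(1,3):NE a6@(0,1):NE a7@(2,3):N a8@(3,0):N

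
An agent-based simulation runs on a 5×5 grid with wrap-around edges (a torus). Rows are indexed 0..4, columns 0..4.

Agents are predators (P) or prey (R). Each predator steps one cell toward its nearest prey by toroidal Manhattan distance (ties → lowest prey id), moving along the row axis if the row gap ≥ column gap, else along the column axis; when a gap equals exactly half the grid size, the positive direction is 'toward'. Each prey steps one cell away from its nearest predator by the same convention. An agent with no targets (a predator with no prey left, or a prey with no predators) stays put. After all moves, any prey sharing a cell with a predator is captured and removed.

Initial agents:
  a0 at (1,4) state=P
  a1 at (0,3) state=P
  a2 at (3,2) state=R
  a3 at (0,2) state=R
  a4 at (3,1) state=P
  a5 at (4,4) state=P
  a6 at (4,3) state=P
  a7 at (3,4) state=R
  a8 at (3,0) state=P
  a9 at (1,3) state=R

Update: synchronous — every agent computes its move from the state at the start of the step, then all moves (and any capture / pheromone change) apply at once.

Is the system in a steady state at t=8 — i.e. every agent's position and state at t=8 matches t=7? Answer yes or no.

yes

t=1: a0@(1,3):P a1@(0,2):P a3@(0,1):R a4@(3,2):P a5@(3,4):P a6@(3,3):P a7@(2,4):R a8@(3,4):P a9@(1,2):R
t=2: a0@(1,2):P a1@(0,1):P a3@(0,0):R a4@(2,2):P a5@(2,4):P a6@(2,3):P a7@(1,4):R a8@(2,4):P a9@(1,1):R
t=3: a0@(1,1):P a1@(0,0):P a3@(0,4):R a4@(1,2):P a5@(1,4):P a6@(1,3):P a7@(0,4):R a8@(1,4):P a9@(1,0):R
t=4: a0@(1,0):P a1@(0,4):P a4@(1,1):P a5@(0,4):P a6@(0,3):P a8@(0,4):P a9@(1,4):R
t=5: a0@(1,4):P a1@(1,4):P a4@(1,0):P a5@(1,4):P a6@(1,3):P a8@(1,4):P
t=6: (unchanged — steady state)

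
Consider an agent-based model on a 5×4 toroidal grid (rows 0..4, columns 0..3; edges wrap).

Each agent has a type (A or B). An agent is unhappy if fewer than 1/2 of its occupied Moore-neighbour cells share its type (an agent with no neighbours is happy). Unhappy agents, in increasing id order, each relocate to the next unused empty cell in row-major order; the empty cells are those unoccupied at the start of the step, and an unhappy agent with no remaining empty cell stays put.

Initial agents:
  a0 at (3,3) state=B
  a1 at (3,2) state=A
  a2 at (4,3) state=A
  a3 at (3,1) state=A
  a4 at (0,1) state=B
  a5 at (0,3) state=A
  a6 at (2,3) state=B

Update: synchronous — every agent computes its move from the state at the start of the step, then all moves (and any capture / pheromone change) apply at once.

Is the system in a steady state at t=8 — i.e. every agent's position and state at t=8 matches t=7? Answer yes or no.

t=1: a0@(0,0):B a1@(3,2):A a2@(4,3):A a3@(3,1):A a4@(0,1):B a5@(0,3):A a6@(2,3):B
t=2: a0@(0,2):B a1@(3,2):A a2@(4,3):A a3@(3,1):A a4@(0,1):B a5@(0,3):A a6@(1,0):B
t=3: a0@(0,0):B a1@(3,2):A a2@(4,3):A a3@(3,1):A a4@(0,1):B a5@(1,1):A a6@(1,0):B
t=4: a0@(0,0):B a1@(3,2):A a2@(4,3):A a3@(3,1):A a4@(0,1):B a5@(0,2):A a6@(1,0):B
t=5: (unchanged — steady state)

yes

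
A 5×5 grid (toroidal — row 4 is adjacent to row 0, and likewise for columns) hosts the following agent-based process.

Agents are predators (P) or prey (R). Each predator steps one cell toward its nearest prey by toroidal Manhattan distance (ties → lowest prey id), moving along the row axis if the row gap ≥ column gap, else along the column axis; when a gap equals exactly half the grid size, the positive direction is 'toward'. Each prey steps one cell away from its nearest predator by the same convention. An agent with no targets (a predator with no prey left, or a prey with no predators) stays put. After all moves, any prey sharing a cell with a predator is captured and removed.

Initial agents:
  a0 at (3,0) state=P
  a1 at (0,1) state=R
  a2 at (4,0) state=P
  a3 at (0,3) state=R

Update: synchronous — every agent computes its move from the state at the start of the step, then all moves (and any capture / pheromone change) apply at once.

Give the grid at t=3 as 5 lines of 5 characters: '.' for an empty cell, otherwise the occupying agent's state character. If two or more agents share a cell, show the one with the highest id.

t=1: a0@(4,0):P a1@(1,1):R a2@(0,0):P a3@(0,2):R
t=2: a0@(0,0):P a1@(2,1):R a2@(1,0):P a3@(0,3):R
t=3: a0@(0,4):P a1@(3,1):R a2@(2,0):P a3@(0,2):R

..R.P
.....
P....
.R...
.....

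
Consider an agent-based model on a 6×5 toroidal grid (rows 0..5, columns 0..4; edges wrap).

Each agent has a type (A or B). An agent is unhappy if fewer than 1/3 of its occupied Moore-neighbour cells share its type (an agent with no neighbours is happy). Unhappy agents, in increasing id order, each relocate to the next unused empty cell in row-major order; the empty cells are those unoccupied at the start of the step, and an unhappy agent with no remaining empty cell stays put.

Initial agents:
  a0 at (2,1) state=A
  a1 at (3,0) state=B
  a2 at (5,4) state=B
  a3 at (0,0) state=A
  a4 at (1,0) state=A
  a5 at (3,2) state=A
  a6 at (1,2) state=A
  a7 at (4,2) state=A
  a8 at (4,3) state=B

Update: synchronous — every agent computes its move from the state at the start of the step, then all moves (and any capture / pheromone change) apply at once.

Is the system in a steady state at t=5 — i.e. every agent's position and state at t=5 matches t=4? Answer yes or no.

no

t=1: a0@(2,1):A a1@(0,1):B a2@(5,4):B a3@(0,0):A a4@(1,0):A a5@(3,2):A a6@(1,2):A a7@(4,2):A a8@(4,3):B
t=2: a0@(2,1):A a1@(0,2):B a2@(5,4):B a3@(0,0):A a4@(1,0):A a5@(3,2):A a6@(1,2):A a7@(4,2):A a8@(4,3):B
t=3: a0@(2,1):A a1@(0,1):B a2@(5,4):B a3@(0,0):A a4@(1,0):A a5@(3,2):A a6@(1,2):A a7@(4,2):A a8@(4,3):B
t=4: a0@(2,1):A a1@(0,2):B a2@(5,4):B a3@(0,0):A a4@(1,0):A a5@(3,2):A a6@(1,2):A a7@(4,2):A a8@(4,3):B
t=5: a0@(2,1):A a1@(0,1):B a2@(5,4):B a3@(0,0):A a4@(1,0):A a5@(3,2):A a6@(1,2):A a7@(4,2):A a8@(4,3):B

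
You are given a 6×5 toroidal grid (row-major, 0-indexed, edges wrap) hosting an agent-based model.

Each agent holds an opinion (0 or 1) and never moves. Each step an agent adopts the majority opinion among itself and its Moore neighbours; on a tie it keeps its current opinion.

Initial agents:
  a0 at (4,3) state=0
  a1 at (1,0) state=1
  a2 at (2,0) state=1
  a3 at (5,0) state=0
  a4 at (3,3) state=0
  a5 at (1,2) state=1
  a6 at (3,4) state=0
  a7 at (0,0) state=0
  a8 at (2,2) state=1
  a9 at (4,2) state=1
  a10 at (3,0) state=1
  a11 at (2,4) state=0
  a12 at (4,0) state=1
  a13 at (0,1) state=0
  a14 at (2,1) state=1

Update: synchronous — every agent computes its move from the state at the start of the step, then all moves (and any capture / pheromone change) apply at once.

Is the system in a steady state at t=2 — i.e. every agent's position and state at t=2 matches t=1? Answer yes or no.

t=1: a0@(4,3):0 a1@(1,0):1 a2@(2,0):1 a3@(5,0):0 a4@(3,3):0 a5@(1,2):1 a6@(3,4):0 a7@(0,0):0 a8@(2,2):1 a9@(4,2):0 a10@(3,0):1 a11@(2,4):0 a12@(4,0):1 a13@(0,1):0 a14@(2,1):1
t=2: (unchanged — steady state)

yes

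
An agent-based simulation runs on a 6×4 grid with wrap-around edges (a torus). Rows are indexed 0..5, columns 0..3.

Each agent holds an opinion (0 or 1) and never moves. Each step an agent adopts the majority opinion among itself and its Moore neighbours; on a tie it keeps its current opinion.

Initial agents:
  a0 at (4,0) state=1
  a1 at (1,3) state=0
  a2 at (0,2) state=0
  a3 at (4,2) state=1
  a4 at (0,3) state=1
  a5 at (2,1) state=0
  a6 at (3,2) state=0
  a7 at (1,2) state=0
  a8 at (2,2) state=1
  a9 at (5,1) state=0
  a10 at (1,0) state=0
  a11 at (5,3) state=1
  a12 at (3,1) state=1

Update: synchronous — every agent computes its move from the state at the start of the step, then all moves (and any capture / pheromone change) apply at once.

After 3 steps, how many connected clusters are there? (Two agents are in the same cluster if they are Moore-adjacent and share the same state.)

2

t=1: a0@(4,0):1 a1@(1,3):0 a2@(0,2):0 a3@(4,2):1 a4@(0,3):0 a5@(2,1):0 a6@(3,2):1 a7@(1,2):0 a8@(2,2):0 a9@(5,1):0 a10@(1,0):0 a11@(5,3):1 a12@(3,1):1
t=2: (unchanged — steady state)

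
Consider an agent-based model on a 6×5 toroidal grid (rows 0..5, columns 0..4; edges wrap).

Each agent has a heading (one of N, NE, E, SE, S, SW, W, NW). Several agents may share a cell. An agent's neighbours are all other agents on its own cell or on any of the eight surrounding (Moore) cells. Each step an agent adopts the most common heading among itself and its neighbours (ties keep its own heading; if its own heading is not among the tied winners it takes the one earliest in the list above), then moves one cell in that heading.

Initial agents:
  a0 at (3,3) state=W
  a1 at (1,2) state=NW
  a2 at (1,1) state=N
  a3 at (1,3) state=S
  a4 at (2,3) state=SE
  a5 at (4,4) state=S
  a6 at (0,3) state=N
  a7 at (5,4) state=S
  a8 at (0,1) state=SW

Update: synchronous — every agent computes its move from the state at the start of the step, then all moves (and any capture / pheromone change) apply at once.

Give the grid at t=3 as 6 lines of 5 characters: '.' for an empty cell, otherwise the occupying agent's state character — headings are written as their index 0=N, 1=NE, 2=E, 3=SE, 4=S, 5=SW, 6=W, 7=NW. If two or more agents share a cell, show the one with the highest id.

.....
....4
....4
6..44
.004.
.3...

t=1: a0@(3,2):W a1@(0,2):N a2@(0,1):N a3@(2,3):S a4@(3,4):SE a5@(5,4):S a6@(1,3):S a7@(0,4):S a8@(1,0):SW
t=2: a0@(3,1):W a1@(5,2):N a2@(5,1):N a3@(3,3):S a4@(4,0):SE a5@(0,4):S a6@(2,3):S a7@(1,4):S a8@(2,4):SW
t=3: a0@(3,0):W a1@(4,2):N a2@(4,1):N a3@(4,3):S a4@(5,1):SE a5@(1,4):S a6@(3,3):S a7@(2,4):S a8@(3,4):S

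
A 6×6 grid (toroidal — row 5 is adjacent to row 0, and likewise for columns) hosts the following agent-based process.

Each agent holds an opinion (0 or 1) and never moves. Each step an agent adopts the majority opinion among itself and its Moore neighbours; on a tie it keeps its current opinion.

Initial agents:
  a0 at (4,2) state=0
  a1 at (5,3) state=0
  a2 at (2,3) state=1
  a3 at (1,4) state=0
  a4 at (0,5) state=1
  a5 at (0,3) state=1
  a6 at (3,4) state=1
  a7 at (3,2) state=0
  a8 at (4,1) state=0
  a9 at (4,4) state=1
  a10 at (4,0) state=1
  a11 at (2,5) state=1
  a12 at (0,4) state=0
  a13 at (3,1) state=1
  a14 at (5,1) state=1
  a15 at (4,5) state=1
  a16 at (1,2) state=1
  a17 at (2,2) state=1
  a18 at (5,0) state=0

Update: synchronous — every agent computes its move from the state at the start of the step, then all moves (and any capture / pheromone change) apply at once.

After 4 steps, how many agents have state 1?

t=1: a0@(4,2):0 a1@(5,3):0 a2@(2,3):1 a3@(1,4):1 a4@(0,5):0 a5@(0,3):0 a6@(3,4):1 a7@(3,2):0 a8@(4,1):0 a9@(4,4):1 a10@(4,0):1 a11@(2,5):1 a12@(0,4):0 a13@(3,1):1 a14@(5,1):0 a15@(4,5):1 a16@(1,2):1 a17@(2,2):1 a18@(5,0):1
t=2: (unchanged — steady state)

11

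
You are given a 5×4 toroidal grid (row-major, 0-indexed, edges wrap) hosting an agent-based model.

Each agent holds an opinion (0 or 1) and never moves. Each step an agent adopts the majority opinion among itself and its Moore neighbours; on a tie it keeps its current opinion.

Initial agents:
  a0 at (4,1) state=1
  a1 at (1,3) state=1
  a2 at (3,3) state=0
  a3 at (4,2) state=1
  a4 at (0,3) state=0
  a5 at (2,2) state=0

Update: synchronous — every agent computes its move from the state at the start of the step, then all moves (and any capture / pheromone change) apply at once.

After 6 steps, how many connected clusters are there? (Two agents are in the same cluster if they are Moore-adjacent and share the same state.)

2

t=1: a0@(4,1):1 a1@(1,3):0 a2@(3,3):0 a3@(4,2):1 a4@(0,3):1 a5@(2,2):0
t=2: (unchanged — steady state)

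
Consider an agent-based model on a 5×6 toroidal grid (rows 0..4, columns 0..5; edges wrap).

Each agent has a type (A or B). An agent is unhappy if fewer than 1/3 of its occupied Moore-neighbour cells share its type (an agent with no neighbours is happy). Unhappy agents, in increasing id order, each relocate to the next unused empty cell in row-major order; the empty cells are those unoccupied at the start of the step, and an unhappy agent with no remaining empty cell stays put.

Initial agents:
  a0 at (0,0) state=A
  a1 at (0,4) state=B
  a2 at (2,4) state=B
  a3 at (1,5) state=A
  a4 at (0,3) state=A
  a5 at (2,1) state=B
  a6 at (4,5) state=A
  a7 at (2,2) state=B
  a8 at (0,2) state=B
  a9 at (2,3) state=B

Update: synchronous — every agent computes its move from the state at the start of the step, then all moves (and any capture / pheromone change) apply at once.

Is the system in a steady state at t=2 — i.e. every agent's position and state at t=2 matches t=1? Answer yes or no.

t=1: a0@(0,0):A a1@(0,1):B a2@(2,4):B a3@(1,5):A a4@(0,5):A a5@(2,1):B a6@(4,5):A a7@(2,2):B a8@(1,0):B a9@(2,3):B
t=2: (unchanged — steady state)

yes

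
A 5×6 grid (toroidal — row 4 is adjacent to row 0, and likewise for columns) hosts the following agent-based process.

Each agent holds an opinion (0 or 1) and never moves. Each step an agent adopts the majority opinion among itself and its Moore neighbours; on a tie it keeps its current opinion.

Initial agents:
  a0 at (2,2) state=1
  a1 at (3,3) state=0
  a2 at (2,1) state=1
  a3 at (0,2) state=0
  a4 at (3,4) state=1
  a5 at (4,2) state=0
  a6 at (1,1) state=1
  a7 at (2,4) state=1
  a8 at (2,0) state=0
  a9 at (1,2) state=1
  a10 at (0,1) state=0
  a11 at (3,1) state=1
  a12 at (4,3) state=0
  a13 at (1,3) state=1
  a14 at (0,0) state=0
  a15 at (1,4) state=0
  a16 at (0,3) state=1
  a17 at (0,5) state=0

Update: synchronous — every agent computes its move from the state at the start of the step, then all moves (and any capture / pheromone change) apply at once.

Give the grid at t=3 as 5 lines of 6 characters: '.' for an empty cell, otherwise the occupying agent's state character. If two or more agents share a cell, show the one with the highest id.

t=1: a0@(2,2):1 a1@(3,3):0 a2@(2,1):1 a3@(0,2):0 a4@(3,4):1 a5@(4,2):0 a6@(1,1):1 a7@(2,4):1 a8@(2,0):1 a9@(1,2):1 a10@(0,1):0 a11@(3,1):1 a12@(4,3):0 a13@(1,3):1 a14@(0,0):0 a15@(1,4):1 a16@(0,3):0 a17@(0,5):0
t=2: (unchanged — steady state)

0000.0
.1111.
111.1.
.1.01.
..00..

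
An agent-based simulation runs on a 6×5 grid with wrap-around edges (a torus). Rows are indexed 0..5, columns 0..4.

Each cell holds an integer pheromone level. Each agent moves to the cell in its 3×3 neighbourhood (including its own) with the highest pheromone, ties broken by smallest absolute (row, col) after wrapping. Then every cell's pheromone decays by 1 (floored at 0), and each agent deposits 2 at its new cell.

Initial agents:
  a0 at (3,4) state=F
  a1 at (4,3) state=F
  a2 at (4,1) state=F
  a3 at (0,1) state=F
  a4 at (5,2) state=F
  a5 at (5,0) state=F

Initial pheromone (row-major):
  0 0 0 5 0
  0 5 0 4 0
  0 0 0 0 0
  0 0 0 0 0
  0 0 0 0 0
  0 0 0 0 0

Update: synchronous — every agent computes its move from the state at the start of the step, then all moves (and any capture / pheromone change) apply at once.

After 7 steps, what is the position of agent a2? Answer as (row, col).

(1, 1)

t=1: a0@(2,0) a1@(3,2) a2@(3,0) a3@(1,1) a4@(0,3) a5@(0,0) | pheromone: 2 0 0 6 0 / 0 6 0 3 0 / 2 0 0 0 0 / 2 0 2 0 0 / 0 0 0 0 0 / 0 0 0 0 0
t=2: a0@(1,1) a1@(3,2) a2@(2,0) a3@(1,1) a4@(0,3) a5@(1,1) | pheromone: 1 0 0 7 0 / 0 11 0 2 0 / 3 0 0 0 0 / 1 0 3 0 0 / 0 0 0 0 0 / 0 0 0 0 0
t=3: a0@(1,1) a1@(3,2) a2@(1,1) a3@(1,1) a4@(0,3) a5@(1,1) | pheromone: 0 0 0 8 0 / 0 18 0 1 0 / 2 0 0 0 0 / 0 0 4 0 0 / 0 0 0 0 0 / 0 0 0 0 0
t=4: a0@(1,1) a1@(3,2) a2@(1,1) a3@(1,1) a4@(0,3) a5@(1,1) | pheromone: 0 0 0 9 0 / 0 25 0 0 0 / 1 0 0 0 0 / 0 0 5 0 0 / 0 0 0 0 0 / 0 0 0 0 0
t=5: a0@(1,1) a1@(3,2) a2@(1,1) a3@(1,1) a4@(0,3) a5@(1,1) | pheromone: 0 0 0 10 0 / 0 32 0 0 0 / 0 0 0 0 0 / 0 0 6 0 0 / 0 0 0 0 0 / 0 0 0 0 0
t=6: a0@(1,1) a1@(3,2) a2@(1,1) a3@(1,1) a4@(0,3) a5@(1,1) | pheromone: 0 0 0 11 0 / 0 39 0 0 0 / 0 0 0 0 0 / 0 0 7 0 0 / 0 0 0 0 0 / 0 0 0 0 0
t=7: a0@(1,1) a1@(3,2) a2@(1,1) a3@(1,1) a4@(0,3) a5@(1,1) | pheromone: 0 0 0 12 0 / 0 46 0 0 0 / 0 0 0 0 0 / 0 0 8 0 0 / 0 0 0 0 0 / 0 0 0 0 0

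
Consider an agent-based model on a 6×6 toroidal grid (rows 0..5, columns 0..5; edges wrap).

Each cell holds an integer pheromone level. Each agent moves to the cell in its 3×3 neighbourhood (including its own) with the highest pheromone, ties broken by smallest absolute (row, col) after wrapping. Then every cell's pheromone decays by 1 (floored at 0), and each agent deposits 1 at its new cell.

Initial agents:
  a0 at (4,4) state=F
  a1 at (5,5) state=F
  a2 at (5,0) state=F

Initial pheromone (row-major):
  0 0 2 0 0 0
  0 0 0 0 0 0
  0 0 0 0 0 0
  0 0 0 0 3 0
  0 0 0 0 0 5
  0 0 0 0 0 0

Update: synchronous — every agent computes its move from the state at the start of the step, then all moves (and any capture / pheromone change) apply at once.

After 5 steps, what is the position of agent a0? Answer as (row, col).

t=1: a0@(4,5) a1@(4,5) a2@(4,5) | pheromone: 0 0 1 0 0 0 / 0 0 0 0 0 0 / 0 0 0 0 0 0 / 0 0 0 0 2 0 / 0 0 0 0 0 7 / 0 0 0 0 0 0
t=2: a0@(4,5) a1@(4,5) a2@(4,5) | pheromone: 0 0 0 0 0 0 / 0 0 0 0 0 0 / 0 0 0 0 0 0 / 0 0 0 0 1 0 / 0 0 0 0 0 9 / 0 0 0 0 0 0
t=3: a0@(4,5) a1@(4,5) a2@(4,5) | pheromone: 0 0 0 0 0 0 / 0 0 0 0 0 0 / 0 0 0 0 0 0 / 0 0 0 0 0 0 / 0 0 0 0 0 11 / 0 0 0 0 0 0
t=4: a0@(4,5) a1@(4,5) a2@(4,5) | pheromone: 0 0 0 0 0 0 / 0 0 0 0 0 0 / 0 0 0 0 0 0 / 0 0 0 0 0 0 / 0 0 0 0 0 13 / 0 0 0 0 0 0
t=5: a0@(4,5) a1@(4,5) a2@(4,5) | pheromone: 0 0 0 0 0 0 / 0 0 0 0 0 0 / 0 0 0 0 0 0 / 0 0 0 0 0 0 / 0 0 0 0 0 15 / 0 0 0 0 0 0

(4, 5)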